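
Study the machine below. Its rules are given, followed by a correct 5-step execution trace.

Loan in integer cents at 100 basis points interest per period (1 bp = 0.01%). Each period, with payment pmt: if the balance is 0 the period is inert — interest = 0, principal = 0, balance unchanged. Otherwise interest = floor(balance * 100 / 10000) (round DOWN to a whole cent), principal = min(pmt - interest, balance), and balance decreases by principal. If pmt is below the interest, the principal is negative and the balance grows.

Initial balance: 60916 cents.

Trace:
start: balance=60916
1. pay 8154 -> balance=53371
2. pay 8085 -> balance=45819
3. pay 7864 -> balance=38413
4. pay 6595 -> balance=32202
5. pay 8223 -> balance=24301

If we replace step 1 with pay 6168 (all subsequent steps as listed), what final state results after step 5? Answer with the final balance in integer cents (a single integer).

26367

(re-executing from step 1 with the substitution; state before step 1: balance=60916)
1. pay 6168 -> balance=55357
2. pay 8085 -> balance=47825
3. pay 7864 -> balance=40439
4. pay 6595 -> balance=34248
5. pay 8223 -> balance=26367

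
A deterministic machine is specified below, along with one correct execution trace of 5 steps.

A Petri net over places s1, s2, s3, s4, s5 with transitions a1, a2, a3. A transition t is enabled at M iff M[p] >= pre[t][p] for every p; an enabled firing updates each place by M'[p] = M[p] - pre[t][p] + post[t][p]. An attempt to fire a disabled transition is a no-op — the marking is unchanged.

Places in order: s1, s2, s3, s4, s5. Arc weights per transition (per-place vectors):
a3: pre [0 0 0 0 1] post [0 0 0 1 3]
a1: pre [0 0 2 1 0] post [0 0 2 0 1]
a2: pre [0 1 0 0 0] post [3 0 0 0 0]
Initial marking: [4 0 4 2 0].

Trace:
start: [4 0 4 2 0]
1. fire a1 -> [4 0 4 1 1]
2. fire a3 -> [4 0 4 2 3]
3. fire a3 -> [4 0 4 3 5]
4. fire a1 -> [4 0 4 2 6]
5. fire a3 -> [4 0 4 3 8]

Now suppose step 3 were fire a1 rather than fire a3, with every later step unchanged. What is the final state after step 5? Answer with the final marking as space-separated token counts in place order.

(re-executing from step 3 with the substitution; state before step 3: [4 0 4 2 3])
3. fire a1 -> [4 0 4 1 4]
4. fire a1 -> [4 0 4 0 5]
5. fire a3 -> [4 0 4 1 7]

4 0 4 1 7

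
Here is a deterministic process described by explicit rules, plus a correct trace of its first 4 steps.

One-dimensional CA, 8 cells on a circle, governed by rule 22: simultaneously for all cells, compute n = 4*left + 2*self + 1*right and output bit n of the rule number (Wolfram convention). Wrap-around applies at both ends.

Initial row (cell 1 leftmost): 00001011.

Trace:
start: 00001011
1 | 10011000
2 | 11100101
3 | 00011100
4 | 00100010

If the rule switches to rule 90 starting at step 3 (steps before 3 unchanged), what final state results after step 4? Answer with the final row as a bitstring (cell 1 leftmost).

(re-executing steps 3..4 under rule 90; state before step 3: 11100101)
3 | 00111001
4 | 11101110

11101110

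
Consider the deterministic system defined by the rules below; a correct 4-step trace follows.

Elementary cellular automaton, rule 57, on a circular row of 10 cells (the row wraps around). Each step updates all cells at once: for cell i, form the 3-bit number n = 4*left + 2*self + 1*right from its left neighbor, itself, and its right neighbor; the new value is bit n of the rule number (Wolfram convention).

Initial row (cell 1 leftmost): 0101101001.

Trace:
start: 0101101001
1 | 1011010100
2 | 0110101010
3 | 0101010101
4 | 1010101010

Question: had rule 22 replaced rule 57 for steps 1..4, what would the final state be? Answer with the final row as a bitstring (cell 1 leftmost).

(re-executing steps 1..4 under rule 22; state before step 1: 0101101001)
1 | 0100001111
2 | 0110010000
3 | 1001111000
4 | 1110000101

1110000101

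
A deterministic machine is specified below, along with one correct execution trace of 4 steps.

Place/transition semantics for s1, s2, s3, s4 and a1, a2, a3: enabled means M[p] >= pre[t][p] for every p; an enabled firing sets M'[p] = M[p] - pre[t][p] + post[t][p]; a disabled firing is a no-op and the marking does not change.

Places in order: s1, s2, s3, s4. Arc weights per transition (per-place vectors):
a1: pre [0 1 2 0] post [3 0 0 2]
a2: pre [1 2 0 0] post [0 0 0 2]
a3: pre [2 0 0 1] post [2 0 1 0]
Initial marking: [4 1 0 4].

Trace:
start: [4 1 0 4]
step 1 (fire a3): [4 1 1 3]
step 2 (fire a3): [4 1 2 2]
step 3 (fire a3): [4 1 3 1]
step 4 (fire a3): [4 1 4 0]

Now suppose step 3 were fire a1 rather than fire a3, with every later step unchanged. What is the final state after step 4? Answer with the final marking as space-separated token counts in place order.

7 0 1 3

(re-executing from step 3 with the substitution; state before step 3: [4 1 2 2])
step 3 (fire a1): [7 0 0 4]
step 4 (fire a3): [7 0 1 3]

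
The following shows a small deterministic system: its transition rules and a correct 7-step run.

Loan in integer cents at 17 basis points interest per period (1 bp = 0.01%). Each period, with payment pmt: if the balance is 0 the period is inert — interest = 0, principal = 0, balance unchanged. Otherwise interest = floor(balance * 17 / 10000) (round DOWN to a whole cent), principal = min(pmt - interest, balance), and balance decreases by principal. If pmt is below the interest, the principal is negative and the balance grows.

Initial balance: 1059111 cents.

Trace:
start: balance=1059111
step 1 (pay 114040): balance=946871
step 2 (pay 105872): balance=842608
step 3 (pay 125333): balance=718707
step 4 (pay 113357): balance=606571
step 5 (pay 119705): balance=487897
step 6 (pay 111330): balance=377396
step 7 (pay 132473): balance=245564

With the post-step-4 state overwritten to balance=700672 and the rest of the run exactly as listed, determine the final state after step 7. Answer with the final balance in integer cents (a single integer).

340146

state after step 4 := balance=700672
step 5 (pay 119705): balance=582158
step 6 (pay 111330): balance=471817
step 7 (pay 132473): balance=340146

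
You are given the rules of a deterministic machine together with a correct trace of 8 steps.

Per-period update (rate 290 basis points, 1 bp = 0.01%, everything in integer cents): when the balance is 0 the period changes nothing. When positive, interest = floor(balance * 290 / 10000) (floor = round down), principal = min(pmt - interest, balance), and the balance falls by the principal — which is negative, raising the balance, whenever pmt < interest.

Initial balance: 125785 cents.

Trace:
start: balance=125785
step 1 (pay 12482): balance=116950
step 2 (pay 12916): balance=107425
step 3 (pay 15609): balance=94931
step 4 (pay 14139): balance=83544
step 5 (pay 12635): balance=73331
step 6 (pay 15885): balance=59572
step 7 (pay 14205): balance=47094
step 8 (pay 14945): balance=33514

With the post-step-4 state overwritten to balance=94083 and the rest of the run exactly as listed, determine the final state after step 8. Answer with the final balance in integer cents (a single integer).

state after step 4 := balance=94083
step 5 (pay 12635): balance=84176
step 6 (pay 15885): balance=70732
step 7 (pay 14205): balance=58578
step 8 (pay 14945): balance=45331

45331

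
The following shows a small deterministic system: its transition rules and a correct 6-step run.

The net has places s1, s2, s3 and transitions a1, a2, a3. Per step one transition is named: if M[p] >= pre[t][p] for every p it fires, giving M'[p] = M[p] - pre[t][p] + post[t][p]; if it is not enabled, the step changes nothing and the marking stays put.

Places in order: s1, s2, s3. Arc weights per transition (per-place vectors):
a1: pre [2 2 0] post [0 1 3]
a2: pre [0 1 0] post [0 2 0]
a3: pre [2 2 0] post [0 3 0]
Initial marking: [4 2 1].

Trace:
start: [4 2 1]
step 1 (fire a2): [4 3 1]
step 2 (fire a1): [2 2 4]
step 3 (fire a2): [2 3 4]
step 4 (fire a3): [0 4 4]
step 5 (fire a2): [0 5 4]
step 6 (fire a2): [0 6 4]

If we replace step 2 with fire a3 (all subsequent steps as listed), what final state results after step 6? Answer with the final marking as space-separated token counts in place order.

0 8 1

(re-executing from step 2 with the substitution; state before step 2: [4 3 1])
step 2 (fire a3): [2 4 1]
step 3 (fire a2): [2 5 1]
step 4 (fire a3): [0 6 1]
step 5 (fire a2): [0 7 1]
step 6 (fire a2): [0 8 1]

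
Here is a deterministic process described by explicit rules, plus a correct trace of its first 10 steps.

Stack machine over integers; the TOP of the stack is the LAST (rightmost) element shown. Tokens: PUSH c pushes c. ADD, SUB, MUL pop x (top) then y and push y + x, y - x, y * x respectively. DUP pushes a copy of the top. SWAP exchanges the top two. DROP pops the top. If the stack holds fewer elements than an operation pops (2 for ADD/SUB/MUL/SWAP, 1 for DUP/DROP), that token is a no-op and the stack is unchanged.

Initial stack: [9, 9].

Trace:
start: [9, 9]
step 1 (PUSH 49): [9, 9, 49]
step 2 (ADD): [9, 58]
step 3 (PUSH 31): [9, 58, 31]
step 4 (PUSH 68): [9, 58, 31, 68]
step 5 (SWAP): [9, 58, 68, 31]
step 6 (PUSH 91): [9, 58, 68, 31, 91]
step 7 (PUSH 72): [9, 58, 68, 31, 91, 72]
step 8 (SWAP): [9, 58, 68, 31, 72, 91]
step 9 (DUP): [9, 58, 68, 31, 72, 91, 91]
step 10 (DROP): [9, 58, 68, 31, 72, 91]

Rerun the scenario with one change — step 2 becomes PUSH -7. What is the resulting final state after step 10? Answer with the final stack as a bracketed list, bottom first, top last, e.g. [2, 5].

(re-executing from step 2 with the substitution; state before step 2: [9, 9, 49])
step 2 (PUSH -7): [9, 9, 49, -7]
step 3 (PUSH 31): [9, 9, 49, -7, 31]
step 4 (PUSH 68): [9, 9, 49, -7, 31, 68]
step 5 (SWAP): [9, 9, 49, -7, 68, 31]
step 6 (PUSH 91): [9, 9, 49, -7, 68, 31, 91]
step 7 (PUSH 72): [9, 9, 49, -7, 68, 31, 91, 72]
step 8 (SWAP): [9, 9, 49, -7, 68, 31, 72, 91]
step 9 (DUP): [9, 9, 49, -7, 68, 31, 72, 91, 91]
step 10 (DROP): [9, 9, 49, -7, 68, 31, 72, 91]

[9, 9, 49, -7, 68, 31, 72, 91]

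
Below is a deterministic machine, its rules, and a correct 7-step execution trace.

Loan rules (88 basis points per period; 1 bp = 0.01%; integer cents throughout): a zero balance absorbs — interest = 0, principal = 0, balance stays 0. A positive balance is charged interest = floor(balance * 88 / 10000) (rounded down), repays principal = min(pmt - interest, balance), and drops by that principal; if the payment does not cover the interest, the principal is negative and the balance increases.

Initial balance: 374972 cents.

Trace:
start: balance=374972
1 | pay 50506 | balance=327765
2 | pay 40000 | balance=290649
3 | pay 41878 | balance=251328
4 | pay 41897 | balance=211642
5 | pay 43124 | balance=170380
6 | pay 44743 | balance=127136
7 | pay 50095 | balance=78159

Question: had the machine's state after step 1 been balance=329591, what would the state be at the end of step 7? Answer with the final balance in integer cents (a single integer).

80083

state after step 1 := balance=329591
2 | pay 40000 | balance=292491
3 | pay 41878 | balance=253186
4 | pay 41897 | balance=213517
5 | pay 43124 | balance=172271
6 | pay 44743 | balance=129043
7 | pay 50095 | balance=80083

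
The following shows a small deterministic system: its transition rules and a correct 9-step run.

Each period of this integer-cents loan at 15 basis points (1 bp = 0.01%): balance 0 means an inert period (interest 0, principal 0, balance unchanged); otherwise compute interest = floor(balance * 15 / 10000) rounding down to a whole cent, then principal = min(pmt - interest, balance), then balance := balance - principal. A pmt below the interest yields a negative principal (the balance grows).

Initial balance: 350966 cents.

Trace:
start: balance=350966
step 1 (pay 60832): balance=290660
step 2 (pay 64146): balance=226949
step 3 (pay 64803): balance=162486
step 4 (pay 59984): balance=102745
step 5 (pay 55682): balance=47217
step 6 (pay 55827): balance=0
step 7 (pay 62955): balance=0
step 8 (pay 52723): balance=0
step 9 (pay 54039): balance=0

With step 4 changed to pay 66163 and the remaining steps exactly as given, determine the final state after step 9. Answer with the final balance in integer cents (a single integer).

0

(re-executing from step 4 with the substitution; state before step 4: balance=162486)
step 4 (pay 66163): balance=96566
step 5 (pay 55682): balance=41028
step 6 (pay 55827): balance=0
step 7 (pay 62955): balance=0
step 8 (pay 52723): balance=0
step 9 (pay 54039): balance=0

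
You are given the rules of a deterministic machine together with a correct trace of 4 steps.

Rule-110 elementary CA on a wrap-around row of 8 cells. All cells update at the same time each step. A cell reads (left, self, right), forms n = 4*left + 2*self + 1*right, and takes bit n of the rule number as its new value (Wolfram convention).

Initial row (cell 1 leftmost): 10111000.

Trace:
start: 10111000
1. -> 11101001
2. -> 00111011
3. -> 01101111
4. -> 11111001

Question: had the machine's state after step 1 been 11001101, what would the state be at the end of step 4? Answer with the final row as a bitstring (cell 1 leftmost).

state after step 1 := 11001101
2. -> 01011111
3. -> 11110001
4. -> 00010011

00010011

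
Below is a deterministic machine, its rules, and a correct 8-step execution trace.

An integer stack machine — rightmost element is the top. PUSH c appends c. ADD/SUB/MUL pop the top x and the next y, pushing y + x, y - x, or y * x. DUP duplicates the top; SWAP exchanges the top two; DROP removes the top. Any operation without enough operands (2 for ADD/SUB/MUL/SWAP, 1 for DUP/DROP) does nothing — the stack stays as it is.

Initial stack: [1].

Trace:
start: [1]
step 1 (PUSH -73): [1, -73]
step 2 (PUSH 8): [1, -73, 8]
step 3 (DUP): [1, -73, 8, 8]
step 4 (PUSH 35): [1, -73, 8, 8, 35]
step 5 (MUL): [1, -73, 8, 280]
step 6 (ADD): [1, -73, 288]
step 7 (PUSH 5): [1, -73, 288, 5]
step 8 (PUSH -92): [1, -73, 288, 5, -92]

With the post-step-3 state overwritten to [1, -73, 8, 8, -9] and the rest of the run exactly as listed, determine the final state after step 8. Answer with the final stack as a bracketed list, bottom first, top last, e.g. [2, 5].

[1, -73, 8, -307, 5, -92]

state after step 3 := [1, -73, 8, 8, -9]
step 4 (PUSH 35): [1, -73, 8, 8, -9, 35]
step 5 (MUL): [1, -73, 8, 8, -315]
step 6 (ADD): [1, -73, 8, -307]
step 7 (PUSH 5): [1, -73, 8, -307, 5]
step 8 (PUSH -92): [1, -73, 8, -307, 5, -92]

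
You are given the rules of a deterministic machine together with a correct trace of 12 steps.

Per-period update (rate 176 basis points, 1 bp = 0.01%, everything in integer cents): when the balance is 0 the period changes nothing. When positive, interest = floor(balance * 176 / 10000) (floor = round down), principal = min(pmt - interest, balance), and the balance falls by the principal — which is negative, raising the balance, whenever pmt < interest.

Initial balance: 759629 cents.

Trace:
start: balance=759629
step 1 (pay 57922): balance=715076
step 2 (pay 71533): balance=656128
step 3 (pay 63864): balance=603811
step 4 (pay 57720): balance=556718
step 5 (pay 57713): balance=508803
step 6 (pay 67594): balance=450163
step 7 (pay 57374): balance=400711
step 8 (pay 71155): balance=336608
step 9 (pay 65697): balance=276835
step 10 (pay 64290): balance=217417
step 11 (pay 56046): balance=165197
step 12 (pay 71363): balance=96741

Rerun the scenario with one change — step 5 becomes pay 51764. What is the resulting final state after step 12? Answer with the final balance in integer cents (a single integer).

103462

(re-executing from step 5 with the substitution; state before step 5: balance=556718)
step 5 (pay 51764): balance=514752
step 6 (pay 67594): balance=456217
step 7 (pay 57374): balance=406872
step 8 (pay 71155): balance=342877
step 9 (pay 65697): balance=283214
step 10 (pay 64290): balance=223908
step 11 (pay 56046): balance=171802
step 12 (pay 71363): balance=103462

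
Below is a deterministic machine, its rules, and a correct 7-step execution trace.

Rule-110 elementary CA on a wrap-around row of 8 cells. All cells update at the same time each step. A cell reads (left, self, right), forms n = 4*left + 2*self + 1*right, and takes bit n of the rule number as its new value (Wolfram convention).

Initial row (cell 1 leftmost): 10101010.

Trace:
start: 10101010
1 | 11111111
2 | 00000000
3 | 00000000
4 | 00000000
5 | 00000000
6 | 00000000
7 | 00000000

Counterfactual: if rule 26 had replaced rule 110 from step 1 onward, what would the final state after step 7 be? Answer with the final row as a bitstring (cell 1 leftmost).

00000000

(re-executing steps 1..7 under rule 26; state before step 1: 10101010)
1 | 00000000
2 | 00000000
3 | 00000000
4 | 00000000
5 | 00000000
6 | 00000000
7 | 00000000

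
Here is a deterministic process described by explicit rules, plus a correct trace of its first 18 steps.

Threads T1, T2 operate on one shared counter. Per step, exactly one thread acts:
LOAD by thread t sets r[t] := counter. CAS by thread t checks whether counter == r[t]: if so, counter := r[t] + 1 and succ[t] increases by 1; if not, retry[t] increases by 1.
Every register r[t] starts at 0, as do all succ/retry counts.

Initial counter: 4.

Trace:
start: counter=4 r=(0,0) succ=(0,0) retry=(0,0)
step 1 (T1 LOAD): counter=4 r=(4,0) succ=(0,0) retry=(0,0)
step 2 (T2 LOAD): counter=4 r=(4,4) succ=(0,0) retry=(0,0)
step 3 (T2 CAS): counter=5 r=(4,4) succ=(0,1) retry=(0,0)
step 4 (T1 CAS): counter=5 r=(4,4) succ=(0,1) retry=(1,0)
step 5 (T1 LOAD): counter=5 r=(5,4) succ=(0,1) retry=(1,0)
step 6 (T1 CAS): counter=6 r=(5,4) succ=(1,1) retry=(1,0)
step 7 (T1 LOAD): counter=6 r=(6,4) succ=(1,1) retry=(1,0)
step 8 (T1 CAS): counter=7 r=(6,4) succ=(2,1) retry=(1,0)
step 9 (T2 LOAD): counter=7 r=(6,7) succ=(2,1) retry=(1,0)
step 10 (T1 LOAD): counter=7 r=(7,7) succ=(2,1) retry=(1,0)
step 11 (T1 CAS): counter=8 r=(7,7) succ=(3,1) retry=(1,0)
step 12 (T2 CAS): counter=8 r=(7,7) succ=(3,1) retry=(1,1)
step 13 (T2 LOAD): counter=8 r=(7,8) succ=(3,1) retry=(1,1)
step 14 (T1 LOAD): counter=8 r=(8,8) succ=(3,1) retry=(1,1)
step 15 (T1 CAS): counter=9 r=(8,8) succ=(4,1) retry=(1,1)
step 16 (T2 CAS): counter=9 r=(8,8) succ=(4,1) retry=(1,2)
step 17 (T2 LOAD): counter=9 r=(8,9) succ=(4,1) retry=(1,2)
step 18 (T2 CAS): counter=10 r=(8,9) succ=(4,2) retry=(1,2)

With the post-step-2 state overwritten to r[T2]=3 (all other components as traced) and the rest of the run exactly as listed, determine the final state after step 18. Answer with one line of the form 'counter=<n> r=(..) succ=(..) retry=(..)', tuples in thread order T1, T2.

state after step 2 := counter=4 r=(4,3) succ=(0,0) retry=(0,0)
step 3 (T2 CAS): counter=4 r=(4,3) succ=(0,0) retry=(0,1)
step 4 (T1 CAS): counter=5 r=(4,3) succ=(1,0) retry=(0,1)
step 5 (T1 LOAD): counter=5 r=(5,3) succ=(1,0) retry=(0,1)
step 6 (T1 CAS): counter=6 r=(5,3) succ=(2,0) retry=(0,1)
step 7 (T1 LOAD): counter=6 r=(6,3) succ=(2,0) retry=(0,1)
step 8 (T1 CAS): counter=7 r=(6,3) succ=(3,0) retry=(0,1)
step 9 (T2 LOAD): counter=7 r=(6,7) succ=(3,0) retry=(0,1)
step 10 (T1 LOAD): counter=7 r=(7,7) succ=(3,0) retry=(0,1)
step 11 (T1 CAS): counter=8 r=(7,7) succ=(4,0) retry=(0,1)
step 12 (T2 CAS): counter=8 r=(7,7) succ=(4,0) retry=(0,2)
step 13 (T2 LOAD): counter=8 r=(7,8) succ=(4,0) retry=(0,2)
step 14 (T1 LOAD): counter=8 r=(8,8) succ=(4,0) retry=(0,2)
step 15 (T1 CAS): counter=9 r=(8,8) succ=(5,0) retry=(0,2)
step 16 (T2 CAS): counter=9 r=(8,8) succ=(5,0) retry=(0,3)
step 17 (T2 LOAD): counter=9 r=(8,9) succ=(5,0) retry=(0,3)
step 18 (T2 CAS): counter=10 r=(8,9) succ=(5,1) retry=(0,3)

counter=10 r=(8,9) succ=(5,1) retry=(0,3)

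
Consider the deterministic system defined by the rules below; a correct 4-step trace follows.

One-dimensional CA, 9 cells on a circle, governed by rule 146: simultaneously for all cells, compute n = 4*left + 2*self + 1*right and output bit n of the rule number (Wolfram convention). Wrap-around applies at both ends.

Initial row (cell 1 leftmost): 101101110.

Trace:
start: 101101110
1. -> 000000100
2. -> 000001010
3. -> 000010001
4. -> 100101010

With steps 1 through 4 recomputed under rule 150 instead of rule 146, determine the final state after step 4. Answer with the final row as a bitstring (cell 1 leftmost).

001010011

(re-executing steps 1..4 under rule 150; state before step 1: 101101110)
1. -> 100000100
2. -> 110001111
3. -> 101010111
4. -> 001010011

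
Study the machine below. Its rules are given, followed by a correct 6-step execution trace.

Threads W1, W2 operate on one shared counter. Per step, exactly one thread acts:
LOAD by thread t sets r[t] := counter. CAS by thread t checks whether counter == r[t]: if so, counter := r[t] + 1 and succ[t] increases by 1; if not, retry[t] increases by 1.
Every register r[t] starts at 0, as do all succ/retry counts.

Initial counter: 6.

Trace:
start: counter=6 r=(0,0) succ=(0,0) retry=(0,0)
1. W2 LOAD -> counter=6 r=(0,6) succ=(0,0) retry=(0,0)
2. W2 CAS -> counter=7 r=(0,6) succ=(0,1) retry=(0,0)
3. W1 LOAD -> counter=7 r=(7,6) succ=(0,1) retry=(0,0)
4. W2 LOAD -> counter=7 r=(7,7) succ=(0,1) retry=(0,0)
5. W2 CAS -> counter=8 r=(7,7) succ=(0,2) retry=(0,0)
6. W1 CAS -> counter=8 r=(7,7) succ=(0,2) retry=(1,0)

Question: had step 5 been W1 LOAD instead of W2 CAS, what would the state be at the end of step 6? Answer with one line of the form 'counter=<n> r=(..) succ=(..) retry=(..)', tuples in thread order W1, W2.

(re-executing from step 5 with the substitution; state before step 5: counter=7 r=(7,7) succ=(0,1) retry=(0,0))
5. W1 LOAD -> counter=7 r=(7,7) succ=(0,1) retry=(0,0)
6. W1 CAS -> counter=8 r=(7,7) succ=(1,1) retry=(0,0)

counter=8 r=(7,7) succ=(1,1) retry=(0,0)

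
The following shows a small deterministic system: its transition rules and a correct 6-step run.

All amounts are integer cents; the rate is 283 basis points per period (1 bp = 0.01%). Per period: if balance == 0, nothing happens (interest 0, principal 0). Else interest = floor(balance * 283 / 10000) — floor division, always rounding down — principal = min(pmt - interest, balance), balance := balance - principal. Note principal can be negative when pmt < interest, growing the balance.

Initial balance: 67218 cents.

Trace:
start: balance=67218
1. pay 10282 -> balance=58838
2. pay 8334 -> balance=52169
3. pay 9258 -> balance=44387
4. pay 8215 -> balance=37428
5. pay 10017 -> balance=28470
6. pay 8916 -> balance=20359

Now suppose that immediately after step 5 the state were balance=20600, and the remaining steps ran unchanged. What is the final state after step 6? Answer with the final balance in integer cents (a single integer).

12266

state after step 5 := balance=20600
6. pay 8916 -> balance=12266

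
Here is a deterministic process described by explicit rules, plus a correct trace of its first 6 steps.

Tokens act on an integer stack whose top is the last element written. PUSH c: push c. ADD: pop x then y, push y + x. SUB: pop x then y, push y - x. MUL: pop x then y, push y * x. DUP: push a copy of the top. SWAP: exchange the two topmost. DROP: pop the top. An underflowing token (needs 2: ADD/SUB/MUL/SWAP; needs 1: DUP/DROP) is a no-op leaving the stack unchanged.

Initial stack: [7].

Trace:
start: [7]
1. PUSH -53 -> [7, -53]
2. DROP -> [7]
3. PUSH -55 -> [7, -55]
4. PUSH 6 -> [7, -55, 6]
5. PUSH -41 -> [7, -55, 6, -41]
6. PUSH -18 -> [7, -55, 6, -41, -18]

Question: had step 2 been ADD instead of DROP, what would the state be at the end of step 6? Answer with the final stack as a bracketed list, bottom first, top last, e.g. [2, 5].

[-46, -55, 6, -41, -18]

(re-executing from step 2 with the substitution; state before step 2: [7, -53])
2. ADD -> [-46]
3. PUSH -55 -> [-46, -55]
4. PUSH 6 -> [-46, -55, 6]
5. PUSH -41 -> [-46, -55, 6, -41]
6. PUSH -18 -> [-46, -55, 6, -41, -18]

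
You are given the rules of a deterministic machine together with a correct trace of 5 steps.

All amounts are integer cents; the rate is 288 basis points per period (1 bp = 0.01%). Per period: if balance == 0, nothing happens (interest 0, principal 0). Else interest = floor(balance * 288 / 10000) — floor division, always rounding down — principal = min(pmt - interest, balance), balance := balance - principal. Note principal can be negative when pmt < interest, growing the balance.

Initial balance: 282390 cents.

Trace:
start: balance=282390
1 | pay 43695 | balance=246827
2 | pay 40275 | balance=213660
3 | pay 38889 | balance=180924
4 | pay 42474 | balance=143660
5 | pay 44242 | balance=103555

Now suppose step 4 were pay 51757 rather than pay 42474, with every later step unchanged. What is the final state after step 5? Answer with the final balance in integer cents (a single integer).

(re-executing from step 4 with the substitution; state before step 4: balance=180924)
4 | pay 51757 | balance=134377
5 | pay 44242 | balance=94005

94005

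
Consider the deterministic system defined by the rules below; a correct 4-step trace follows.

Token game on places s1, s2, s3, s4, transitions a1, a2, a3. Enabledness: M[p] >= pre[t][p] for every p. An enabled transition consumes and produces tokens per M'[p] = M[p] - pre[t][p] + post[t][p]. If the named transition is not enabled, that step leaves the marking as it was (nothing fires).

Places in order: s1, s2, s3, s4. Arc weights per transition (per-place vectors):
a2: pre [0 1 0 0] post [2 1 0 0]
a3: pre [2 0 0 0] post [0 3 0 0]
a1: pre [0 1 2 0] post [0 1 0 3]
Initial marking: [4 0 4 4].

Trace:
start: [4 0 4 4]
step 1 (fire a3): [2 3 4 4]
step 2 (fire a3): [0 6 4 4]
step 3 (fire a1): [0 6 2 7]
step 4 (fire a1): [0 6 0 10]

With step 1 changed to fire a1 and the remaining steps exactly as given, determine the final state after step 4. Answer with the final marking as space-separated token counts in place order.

2 3 0 10

(re-executing from step 1 with the substitution; state before step 1: [4 0 4 4])
step 1 (fire a1): [4 0 4 4]
step 2 (fire a3): [2 3 4 4]
step 3 (fire a1): [2 3 2 7]
step 4 (fire a1): [2 3 0 10]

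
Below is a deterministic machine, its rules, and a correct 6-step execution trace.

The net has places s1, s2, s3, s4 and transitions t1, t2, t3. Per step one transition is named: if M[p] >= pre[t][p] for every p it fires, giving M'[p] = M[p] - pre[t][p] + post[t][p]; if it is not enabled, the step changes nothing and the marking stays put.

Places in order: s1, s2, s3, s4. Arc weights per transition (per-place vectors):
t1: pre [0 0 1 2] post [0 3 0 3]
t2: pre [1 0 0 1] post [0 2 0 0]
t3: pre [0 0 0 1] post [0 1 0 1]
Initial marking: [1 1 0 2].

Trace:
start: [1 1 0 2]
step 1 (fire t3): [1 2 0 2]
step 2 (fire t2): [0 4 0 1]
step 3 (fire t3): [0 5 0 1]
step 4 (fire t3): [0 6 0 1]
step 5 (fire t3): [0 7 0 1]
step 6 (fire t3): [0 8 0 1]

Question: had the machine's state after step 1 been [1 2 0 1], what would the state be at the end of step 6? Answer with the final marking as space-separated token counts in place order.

0 4 0 0

state after step 1 := [1 2 0 1]
step 2 (fire t2): [0 4 0 0]
step 3 (fire t3): [0 4 0 0]
step 4 (fire t3): [0 4 0 0]
step 5 (fire t3): [0 4 0 0]
step 6 (fire t3): [0 4 0 0]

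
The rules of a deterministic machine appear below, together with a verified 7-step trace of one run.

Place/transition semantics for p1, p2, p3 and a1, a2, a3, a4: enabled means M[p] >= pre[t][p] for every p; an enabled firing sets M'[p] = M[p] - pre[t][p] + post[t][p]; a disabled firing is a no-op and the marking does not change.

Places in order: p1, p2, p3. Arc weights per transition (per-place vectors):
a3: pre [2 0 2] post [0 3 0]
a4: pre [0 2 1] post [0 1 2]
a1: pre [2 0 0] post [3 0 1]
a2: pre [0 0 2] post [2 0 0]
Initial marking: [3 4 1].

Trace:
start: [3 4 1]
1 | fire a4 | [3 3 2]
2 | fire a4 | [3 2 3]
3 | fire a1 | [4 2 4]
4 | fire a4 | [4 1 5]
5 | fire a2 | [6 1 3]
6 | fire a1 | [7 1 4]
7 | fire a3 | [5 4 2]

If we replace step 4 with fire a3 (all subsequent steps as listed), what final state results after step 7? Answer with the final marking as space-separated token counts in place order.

5 5 1

(re-executing from step 4 with the substitution; state before step 4: [4 2 4])
4 | fire a3 | [2 5 2]
5 | fire a2 | [4 5 0]
6 | fire a1 | [5 5 1]
7 | fire a3 | [5 5 1]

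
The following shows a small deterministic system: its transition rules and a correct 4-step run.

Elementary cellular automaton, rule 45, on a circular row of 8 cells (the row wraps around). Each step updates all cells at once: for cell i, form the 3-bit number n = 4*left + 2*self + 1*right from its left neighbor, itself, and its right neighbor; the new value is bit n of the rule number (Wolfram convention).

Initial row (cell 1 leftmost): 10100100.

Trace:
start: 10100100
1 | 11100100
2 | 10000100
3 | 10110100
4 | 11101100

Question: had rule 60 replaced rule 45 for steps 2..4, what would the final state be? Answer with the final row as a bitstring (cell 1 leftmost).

(re-executing steps 2..4 under rule 60; state before step 2: 11100100)
2 | 10010110
3 | 11011101
4 | 00110011

00110011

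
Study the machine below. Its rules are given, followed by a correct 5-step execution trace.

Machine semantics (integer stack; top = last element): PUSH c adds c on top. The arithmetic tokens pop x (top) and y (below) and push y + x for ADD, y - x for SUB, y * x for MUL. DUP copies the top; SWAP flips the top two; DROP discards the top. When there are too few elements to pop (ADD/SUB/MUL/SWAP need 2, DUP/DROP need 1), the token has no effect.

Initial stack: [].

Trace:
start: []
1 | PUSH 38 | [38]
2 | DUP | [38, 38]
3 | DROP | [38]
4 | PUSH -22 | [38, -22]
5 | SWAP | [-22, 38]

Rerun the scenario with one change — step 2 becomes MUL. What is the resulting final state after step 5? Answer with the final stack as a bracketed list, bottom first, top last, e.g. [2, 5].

[-22]

(re-executing from step 2 with the substitution; state before step 2: [38])
2 | MUL | [38]
3 | DROP | []
4 | PUSH -22 | [-22]
5 | SWAP | [-22]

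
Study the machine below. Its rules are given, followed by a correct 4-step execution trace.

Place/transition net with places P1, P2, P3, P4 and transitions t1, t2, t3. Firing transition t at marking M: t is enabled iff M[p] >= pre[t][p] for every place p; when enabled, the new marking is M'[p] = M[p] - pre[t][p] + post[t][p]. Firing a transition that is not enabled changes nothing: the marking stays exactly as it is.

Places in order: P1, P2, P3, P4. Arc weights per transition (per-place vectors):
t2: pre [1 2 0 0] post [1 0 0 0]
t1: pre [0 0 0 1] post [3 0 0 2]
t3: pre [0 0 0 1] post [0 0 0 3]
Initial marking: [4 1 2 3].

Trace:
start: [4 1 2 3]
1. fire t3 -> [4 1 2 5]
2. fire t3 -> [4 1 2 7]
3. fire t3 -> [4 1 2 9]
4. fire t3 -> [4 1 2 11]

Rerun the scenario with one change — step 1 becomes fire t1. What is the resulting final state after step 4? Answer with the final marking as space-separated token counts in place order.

(re-executing from step 1 with the substitution; state before step 1: [4 1 2 3])
1. fire t1 -> [7 1 2 4]
2. fire t3 -> [7 1 2 6]
3. fire t3 -> [7 1 2 8]
4. fire t3 -> [7 1 2 10]

7 1 2 10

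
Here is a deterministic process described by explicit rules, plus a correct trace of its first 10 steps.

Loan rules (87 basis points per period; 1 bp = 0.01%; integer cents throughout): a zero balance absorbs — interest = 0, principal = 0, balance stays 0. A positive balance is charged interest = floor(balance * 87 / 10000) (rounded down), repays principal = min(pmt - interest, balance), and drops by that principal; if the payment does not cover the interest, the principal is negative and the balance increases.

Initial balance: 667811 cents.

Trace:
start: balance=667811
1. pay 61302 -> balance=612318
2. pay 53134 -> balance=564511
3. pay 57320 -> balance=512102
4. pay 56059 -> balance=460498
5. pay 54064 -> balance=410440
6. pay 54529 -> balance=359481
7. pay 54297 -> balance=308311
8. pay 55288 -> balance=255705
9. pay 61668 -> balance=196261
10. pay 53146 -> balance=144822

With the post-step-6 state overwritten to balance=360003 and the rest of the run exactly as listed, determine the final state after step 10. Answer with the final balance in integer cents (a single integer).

145363

state after step 6 := balance=360003
7. pay 54297 -> balance=308838
8. pay 55288 -> balance=256236
9. pay 61668 -> balance=196797
10. pay 53146 -> balance=145363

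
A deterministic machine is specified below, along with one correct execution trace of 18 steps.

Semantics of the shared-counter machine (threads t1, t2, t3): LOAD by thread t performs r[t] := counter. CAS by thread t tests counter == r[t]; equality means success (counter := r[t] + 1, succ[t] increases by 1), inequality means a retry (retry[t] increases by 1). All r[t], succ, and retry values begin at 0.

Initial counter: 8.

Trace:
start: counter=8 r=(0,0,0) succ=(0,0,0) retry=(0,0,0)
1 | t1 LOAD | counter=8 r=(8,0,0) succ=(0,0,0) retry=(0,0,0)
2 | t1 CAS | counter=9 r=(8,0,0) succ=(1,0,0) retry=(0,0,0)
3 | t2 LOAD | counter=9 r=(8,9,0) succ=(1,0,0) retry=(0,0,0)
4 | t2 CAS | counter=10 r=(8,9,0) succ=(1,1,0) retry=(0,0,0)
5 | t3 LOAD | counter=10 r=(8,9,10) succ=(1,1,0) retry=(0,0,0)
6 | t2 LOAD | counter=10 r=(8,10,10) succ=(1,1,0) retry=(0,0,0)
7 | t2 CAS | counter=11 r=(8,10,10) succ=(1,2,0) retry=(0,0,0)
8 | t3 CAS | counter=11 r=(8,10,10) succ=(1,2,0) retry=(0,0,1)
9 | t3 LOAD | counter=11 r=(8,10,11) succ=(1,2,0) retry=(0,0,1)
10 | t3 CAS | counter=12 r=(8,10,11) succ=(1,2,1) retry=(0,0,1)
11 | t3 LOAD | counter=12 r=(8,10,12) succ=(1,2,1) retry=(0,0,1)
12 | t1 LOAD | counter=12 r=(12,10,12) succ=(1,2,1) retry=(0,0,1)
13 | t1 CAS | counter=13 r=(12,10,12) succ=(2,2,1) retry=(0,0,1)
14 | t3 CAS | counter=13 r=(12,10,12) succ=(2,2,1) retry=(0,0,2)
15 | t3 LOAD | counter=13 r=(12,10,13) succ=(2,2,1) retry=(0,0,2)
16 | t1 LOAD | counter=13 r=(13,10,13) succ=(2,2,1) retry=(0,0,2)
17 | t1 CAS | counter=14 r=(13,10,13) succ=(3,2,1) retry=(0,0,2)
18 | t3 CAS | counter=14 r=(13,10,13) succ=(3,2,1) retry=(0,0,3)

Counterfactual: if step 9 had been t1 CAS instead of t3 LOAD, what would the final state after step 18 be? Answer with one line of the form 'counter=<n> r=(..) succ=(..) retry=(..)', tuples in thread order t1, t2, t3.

(re-executing from step 9 with the substitution; state before step 9: counter=11 r=(8,10,10) succ=(1,2,0) retry=(0,0,1))
9 | t1 CAS | counter=11 r=(8,10,10) succ=(1,2,0) retry=(1,0,1)
10 | t3 CAS | counter=11 r=(8,10,10) succ=(1,2,0) retry=(1,0,2)
11 | t3 LOAD | counter=11 r=(8,10,11) succ=(1,2,0) retry=(1,0,2)
12 | t1 LOAD | counter=11 r=(11,10,11) succ=(1,2,0) retry=(1,0,2)
13 | t1 CAS | counter=12 r=(11,10,11) succ=(2,2,0) retry=(1,0,2)
14 | t3 CAS | counter=12 r=(11,10,11) succ=(2,2,0) retry=(1,0,3)
15 | t3 LOAD | counter=12 r=(11,10,12) succ=(2,2,0) retry=(1,0,3)
16 | t1 LOAD | counter=12 r=(12,10,12) succ=(2,2,0) retry=(1,0,3)
17 | t1 CAS | counter=13 r=(12,10,12) succ=(3,2,0) retry=(1,0,3)
18 | t3 CAS | counter=13 r=(12,10,12) succ=(3,2,0) retry=(1,0,4)

counter=13 r=(12,10,12) succ=(3,2,0) retry=(1,0,4)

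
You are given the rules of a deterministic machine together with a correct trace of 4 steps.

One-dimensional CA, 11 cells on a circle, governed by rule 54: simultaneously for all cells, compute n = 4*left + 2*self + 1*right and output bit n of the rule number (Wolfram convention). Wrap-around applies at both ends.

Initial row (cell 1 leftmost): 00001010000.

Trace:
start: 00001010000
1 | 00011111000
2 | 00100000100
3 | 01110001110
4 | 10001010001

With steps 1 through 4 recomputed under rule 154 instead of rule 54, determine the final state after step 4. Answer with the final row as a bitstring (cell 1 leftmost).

10100000101

(re-executing steps 1..4 under rule 154; state before step 1: 00001010000)
1 | 00010001000
2 | 00101010100
3 | 01000000010
4 | 10100000101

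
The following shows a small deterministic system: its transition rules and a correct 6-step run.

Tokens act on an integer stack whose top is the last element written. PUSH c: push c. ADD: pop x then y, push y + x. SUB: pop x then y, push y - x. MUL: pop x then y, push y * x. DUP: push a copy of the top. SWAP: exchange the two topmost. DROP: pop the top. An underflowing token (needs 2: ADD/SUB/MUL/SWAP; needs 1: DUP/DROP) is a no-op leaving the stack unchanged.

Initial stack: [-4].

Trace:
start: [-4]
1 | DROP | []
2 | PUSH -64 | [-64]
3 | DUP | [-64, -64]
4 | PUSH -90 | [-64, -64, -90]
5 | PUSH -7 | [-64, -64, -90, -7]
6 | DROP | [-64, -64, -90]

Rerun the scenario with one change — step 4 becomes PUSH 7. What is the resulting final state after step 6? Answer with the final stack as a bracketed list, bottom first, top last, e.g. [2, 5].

[-64, -64, 7]

(re-executing from step 4 with the substitution; state before step 4: [-64, -64])
4 | PUSH 7 | [-64, -64, 7]
5 | PUSH -7 | [-64, -64, 7, -7]
6 | DROP | [-64, -64, 7]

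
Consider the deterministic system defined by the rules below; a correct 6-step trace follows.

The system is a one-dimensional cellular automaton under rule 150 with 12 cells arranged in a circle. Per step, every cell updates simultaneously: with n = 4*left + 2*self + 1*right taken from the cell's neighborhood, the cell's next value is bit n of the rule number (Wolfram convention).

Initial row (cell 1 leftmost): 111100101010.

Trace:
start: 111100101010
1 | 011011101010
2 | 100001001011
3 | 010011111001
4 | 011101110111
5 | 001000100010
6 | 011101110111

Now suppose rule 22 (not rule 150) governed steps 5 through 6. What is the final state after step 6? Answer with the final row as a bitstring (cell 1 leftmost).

(re-executing steps 5..6 under rule 22; state before step 5: 011101110111)
5 | 000000000000
6 | 000000000000

000000000000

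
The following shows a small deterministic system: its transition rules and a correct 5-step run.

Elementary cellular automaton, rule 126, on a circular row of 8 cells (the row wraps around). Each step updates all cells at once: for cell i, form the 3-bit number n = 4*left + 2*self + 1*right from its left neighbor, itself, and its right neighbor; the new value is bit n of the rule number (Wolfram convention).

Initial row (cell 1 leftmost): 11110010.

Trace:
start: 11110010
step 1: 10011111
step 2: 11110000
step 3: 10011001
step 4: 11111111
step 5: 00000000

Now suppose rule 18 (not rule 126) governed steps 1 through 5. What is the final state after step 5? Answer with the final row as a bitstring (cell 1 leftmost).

(re-executing steps 1..5 under rule 18; state before step 1: 11110010)
step 1: 00001100
step 2: 00010010
step 3: 00101101
step 4: 11000000
step 5: 00100001

00100001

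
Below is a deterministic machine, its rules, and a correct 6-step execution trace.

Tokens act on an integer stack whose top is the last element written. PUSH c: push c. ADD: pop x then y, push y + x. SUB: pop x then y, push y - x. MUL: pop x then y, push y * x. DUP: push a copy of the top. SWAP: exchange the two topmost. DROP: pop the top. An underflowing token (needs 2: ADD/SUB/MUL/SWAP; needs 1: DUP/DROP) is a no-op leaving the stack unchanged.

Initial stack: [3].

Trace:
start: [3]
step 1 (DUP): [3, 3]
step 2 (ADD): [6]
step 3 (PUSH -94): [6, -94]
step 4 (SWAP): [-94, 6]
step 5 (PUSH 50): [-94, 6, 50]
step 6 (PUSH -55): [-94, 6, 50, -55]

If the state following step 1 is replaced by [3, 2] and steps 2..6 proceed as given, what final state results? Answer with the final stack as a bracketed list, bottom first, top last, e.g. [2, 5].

[-94, 5, 50, -55]

state after step 1 := [3, 2]
step 2 (ADD): [5]
step 3 (PUSH -94): [5, -94]
step 4 (SWAP): [-94, 5]
step 5 (PUSH 50): [-94, 5, 50]
step 6 (PUSH -55): [-94, 5, 50, -55]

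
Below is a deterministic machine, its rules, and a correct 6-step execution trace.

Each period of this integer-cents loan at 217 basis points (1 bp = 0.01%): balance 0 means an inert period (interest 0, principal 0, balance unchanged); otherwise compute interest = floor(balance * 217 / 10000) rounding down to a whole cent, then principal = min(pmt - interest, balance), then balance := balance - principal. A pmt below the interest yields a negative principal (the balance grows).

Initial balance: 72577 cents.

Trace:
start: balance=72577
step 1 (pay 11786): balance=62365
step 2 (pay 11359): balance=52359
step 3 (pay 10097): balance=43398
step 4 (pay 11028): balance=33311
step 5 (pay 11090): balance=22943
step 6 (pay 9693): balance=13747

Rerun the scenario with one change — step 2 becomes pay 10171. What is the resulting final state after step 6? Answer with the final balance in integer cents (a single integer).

15042

(re-executing from step 2 with the substitution; state before step 2: balance=62365)
step 2 (pay 10171): balance=53547
step 3 (pay 10097): balance=44611
step 4 (pay 11028): balance=34551
step 5 (pay 11090): balance=24210
step 6 (pay 9693): balance=15042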